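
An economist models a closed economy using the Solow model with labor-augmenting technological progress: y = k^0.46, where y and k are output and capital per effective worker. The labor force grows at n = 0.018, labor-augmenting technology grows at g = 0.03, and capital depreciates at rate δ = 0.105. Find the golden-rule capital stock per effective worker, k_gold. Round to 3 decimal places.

k_gold ≈ 7.679

n + g + δ = 0.018 + 0.03 + 0.105 = 0.153.
Setting f'(k) = n+g+δ gives 0.46·k^(0.46−1) = 0.153, hence k_gold = (0.46/0.153)^(1/0.54) ≈ 7.6791.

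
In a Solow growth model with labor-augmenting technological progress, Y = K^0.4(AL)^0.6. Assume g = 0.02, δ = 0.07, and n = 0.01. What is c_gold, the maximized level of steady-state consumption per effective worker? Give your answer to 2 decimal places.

n + g + δ = 0.01 + 0.02 + 0.07 = 0.1.
Setting f'(k) = n+g+δ gives 0.4·k^(0.4−1) = 0.1, hence k_gold = (0.4/0.1)^(1/0.6) ≈ 10.0794.
y_gold = 10.0794^0.4 ≈ 2.5198.
c_gold = y_gold − (n+g+δ)·k_gold = 2.5198 − 0.1·10.0794 ≈ 1.5119.

c_gold ≈ 1.51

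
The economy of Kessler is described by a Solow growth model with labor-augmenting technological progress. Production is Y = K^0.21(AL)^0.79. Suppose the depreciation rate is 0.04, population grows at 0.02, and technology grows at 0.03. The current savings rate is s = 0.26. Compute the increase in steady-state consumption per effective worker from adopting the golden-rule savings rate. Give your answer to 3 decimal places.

Δc ≈ 0.008

Capital per effective worker breaks even when investment replaces (n + g + δ)·k; here n + g + δ = 0.09.
Current steady state (s = 0.26): k* = (0.26/0.09)^(1/0.79) ≈ 3.8300, y* = 3.8300^0.21 ≈ 1.3258, c* = (1−0.26)·1.3258 ≈ 0.9811.
Golden rule sets MPK = n+g+δ: 0.21·k^(0.21−1) = 0.09, so k_gold = (0.21/0.09)^(1/0.79) ≈ 2.9228.
y_gold = 2.9228^0.21 ≈ 1.2526, c_gold = y_gold − 0.09·k_gold ≈ 0.9896.
Gain: Δc = 0.9896 − 0.9811 ≈ 0.0085.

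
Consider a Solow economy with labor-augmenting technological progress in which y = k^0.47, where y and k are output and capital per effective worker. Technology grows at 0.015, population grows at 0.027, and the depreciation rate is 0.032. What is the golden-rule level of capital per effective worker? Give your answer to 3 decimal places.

n + g + δ = 0.027 + 0.015 + 0.032 = 0.074.
Maximizing c = f(k) − (n+g+δ)·k gives f'(k) = n+g+δ, i.e. 0.47·k^(0.47−1) = 0.074, so k_gold = (0.47/0.074)^(1/0.53) ≈ 32.7221.

k_gold ≈ 32.722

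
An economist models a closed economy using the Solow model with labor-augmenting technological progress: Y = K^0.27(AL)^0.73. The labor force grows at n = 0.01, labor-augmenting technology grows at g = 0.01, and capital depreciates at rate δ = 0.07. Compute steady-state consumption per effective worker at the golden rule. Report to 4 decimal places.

c_gold ≈ 1.0960

Break-even investment rate: n + g + δ = 0.01 + 0.01 + 0.07 = 0.09.
Maximizing c = f(k) − (n+g+δ)·k gives f'(k) = n+g+δ, i.e. 0.27·k^(0.27−1) = 0.09, so k_gold = (0.27/0.09)^(1/0.73) ≈ 4.5039.
y_gold = 4.5039^0.27 ≈ 1.5013.
c_gold = y_gold − (n+g+δ)·k_gold = 1.5013 − 0.09·4.5039 ≈ 1.0960.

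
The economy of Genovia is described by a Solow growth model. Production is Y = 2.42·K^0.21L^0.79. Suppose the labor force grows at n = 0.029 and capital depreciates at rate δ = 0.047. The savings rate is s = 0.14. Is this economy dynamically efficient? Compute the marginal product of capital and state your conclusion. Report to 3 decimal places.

dynamically efficient; MPK ≈ 0.114

n + δ = 0.029 + 0.047 = 0.076.
Steady-state k*: s·A·k^0.21 = 0.076·k gives k* = (0.14·2.42/0.076)^(1/0.79) ≈ 6.6326.
MPK = 0.21·2.42·6.6326^(-0.79) ≈ 0.1140.
MPK > n+δ = 0.076, so the economy is dynamically efficient (under-saving).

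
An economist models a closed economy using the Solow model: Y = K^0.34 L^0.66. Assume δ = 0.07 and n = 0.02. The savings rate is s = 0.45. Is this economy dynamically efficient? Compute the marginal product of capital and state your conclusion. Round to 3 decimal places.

The effective depreciation rate is n + δ = 0.02 + 0.07 = 0.09.
Steady-state k*: s·k^0.34 = 0.09·k gives k* = (0.45/0.09)^(1/0.66) ≈ 11.4563.
MPK = 0.34·11.4563^(-0.66) ≈ 0.0680.
MPK < n+δ = 0.09, so the economy is dynamically inefficient (over-saving).

dynamically inefficient; MPK ≈ 0.068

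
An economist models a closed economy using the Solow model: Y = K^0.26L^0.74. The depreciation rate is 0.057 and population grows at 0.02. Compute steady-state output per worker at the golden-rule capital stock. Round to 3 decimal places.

y_gold ≈ 1.533

The effective depreciation rate is n + δ = 0.02 + 0.057 = 0.077.
Golden rule sets MPK = n+δ: 0.26·k^(0.26−1) = 0.077, so k_gold = (0.26/0.077)^(1/0.74) ≈ 5.1780.
Output: y_gold = k_gold^0.26 = 5.1780^0.26 ≈ 1.5335.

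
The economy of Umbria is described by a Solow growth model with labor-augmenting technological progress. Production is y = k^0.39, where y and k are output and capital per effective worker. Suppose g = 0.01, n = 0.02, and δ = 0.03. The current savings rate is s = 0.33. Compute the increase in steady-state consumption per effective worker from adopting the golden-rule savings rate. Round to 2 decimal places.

Δc ≈ 0.03

Break-even investment rate: n + g + δ = 0.02 + 0.01 + 0.03 = 0.06.
Current steady state (s = 0.33): k* = (0.33/0.06)^(1/0.61) ≈ 16.3572, y* = 16.3572^0.39 ≈ 2.9740, c* = (1−0.33)·2.9740 ≈ 1.9926.
Setting f'(k) = n+g+δ gives 0.39·k^(0.39−1) = 0.06, hence k_gold = (0.39/0.06)^(1/0.61) ≈ 21.5102.
y_gold = 21.5102^0.39 ≈ 3.3093, c_gold = y_gold − 0.06·k_gold ≈ 2.0187.
Gain: Δc = 2.0187 − 1.9926 ≈ 0.0260.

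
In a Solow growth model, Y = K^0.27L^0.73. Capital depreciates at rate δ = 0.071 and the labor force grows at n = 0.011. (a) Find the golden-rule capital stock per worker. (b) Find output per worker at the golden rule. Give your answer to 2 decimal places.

n + δ = 0.011 + 0.071 = 0.082.
Maximizing c = f(k) − (n+δ)·k gives f'(k) = n+δ, i.e. 0.27·k^(0.27−1) = 0.082, so k_gold = (0.27/0.082)^(1/0.73) ≈ 5.1165.
y_gold = 5.1165^0.27 ≈ 1.5539.

(a) k_gold ≈ 5.12; (b) y_gold ≈ 1.55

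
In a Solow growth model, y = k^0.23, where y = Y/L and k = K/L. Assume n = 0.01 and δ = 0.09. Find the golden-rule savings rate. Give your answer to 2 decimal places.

s_gold = 0.23

Capital per worker breaks even when investment replaces (n + δ)·k; here n + δ = 0.1.
At the golden rule MPK = n+δ, and in any Cobb-Douglas steady state s = (n+δ)·k/y = MPK·k/y = capital's share 0.23.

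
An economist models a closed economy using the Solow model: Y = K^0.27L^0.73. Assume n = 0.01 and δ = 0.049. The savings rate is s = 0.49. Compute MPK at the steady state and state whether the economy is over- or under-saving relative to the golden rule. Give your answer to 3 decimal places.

The effective depreciation rate is n + δ = 0.01 + 0.049 = 0.059.
Steady-state k*: s·k^0.27 = 0.059·k gives k* = (0.49/0.059)^(1/0.73) ≈ 18.1709.
MPK = 0.27·18.1709^(-0.73) ≈ 0.0325.
MPK < n+δ = 0.059, so the economy is dynamically inefficient (over-saving).

over-saving; MPK ≈ 0.033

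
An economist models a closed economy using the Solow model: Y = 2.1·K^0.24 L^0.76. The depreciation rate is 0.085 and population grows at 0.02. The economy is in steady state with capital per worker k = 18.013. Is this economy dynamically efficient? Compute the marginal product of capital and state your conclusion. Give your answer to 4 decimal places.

n + δ = 0.02 + 0.085 = 0.105.
MPK = 0.24·2.1·k^(0.24−1) = 0.24·2.1·18.013^(-0.76) ≈ 0.0560.
MPK < 0.105, so the economy is dynamically inefficient (over-saving).

dynamically inefficient; MPK ≈ 0.0560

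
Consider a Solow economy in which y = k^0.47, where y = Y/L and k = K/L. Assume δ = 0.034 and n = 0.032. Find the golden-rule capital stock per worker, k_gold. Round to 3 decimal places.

k_gold ≈ 40.606

n + δ = 0.032 + 0.034 = 0.066.
Setting f'(k) = n+δ gives 0.47·k^(0.47−1) = 0.066, hence k_gold = (0.47/0.066)^(1/0.53) ≈ 40.6062.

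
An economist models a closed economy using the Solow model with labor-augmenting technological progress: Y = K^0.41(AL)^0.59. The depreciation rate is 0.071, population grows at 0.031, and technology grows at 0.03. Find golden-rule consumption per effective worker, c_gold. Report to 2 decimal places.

n + g + δ = 0.031 + 0.03 + 0.071 = 0.132.
At the golden rule the marginal product of capital equals n+g+δ: 0.41·k^(0.41−1) = 0.132. Solving, k_gold = (0.41/0.132)^(1/0.59) ≈ 6.8274.
y_gold = 6.8274^0.41 ≈ 2.1981.
c_gold = y_gold − (n+g+δ)·k_gold = 2.1981 − 0.132·6.8274 ≈ 1.2969.

c_gold ≈ 1.30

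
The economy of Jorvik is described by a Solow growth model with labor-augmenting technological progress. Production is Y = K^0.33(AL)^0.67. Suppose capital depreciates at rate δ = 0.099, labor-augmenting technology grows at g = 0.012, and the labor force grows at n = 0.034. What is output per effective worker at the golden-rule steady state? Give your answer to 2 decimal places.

y_gold ≈ 1.50

The effective depreciation rate is n + g + δ = 0.034 + 0.012 + 0.099 = 0.145.
Golden rule sets MPK = n+g+δ: 0.33·k^(0.33−1) = 0.145, so k_gold = (0.33/0.145)^(1/0.67) ≈ 3.4124.
Output: y_gold = k_gold^0.33 = 3.4124^0.33 ≈ 1.4994.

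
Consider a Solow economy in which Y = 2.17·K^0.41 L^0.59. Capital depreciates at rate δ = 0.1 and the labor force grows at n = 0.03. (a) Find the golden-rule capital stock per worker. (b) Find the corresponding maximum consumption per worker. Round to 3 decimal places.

(a) k_gold ≈ 26.047; (b) c_gold ≈ 4.873

n + δ = 0.03 + 0.1 = 0.13.
Golden rule sets MPK = n+δ: 0.41·2.17·k^(0.41−1) = 0.13, so k_gold = (0.41·2.17/0.13)^(1/0.59) ≈ 26.0473.
y_gold = 2.17·26.0473^0.41 ≈ 8.2589; c_gold = y_gold − 0.13·k_gold ≈ 4.8728.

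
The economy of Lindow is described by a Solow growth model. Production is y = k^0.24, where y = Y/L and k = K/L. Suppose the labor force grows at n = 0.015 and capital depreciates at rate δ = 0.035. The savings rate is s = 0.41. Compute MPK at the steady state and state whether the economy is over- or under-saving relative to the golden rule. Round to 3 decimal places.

n + δ = 0.015 + 0.035 = 0.05.
Steady-state k*: s·k^0.24 = 0.05·k gives k* = (0.41/0.05)^(1/0.76) ≈ 15.9363.
MPK = 0.24·15.9363^(-0.76) ≈ 0.0293.
MPK < n+δ = 0.05, so the economy is dynamically inefficient (over-saving).

over-saving; MPK ≈ 0.029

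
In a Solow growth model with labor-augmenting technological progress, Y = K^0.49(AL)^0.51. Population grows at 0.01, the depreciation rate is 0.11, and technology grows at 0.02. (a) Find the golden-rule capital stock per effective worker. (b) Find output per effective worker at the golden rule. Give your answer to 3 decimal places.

Capital per effective worker breaks even when investment replaces (n + g + δ)·k; here n + g + δ = 0.14.
Setting f'(k) = n+g+δ gives 0.49·k^(0.49−1) = 0.14, hence k_gold = (0.49/0.14)^(1/0.51) ≈ 11.6627.
y_gold = 11.6627^0.49 ≈ 3.3322.

(a) k_gold ≈ 11.663; (b) y_gold ≈ 3.332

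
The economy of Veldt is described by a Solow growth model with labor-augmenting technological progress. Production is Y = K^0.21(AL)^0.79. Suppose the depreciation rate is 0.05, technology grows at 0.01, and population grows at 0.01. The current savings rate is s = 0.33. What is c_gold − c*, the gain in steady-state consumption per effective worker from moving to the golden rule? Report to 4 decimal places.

The effective depreciation rate is n + g + δ = 0.01 + 0.01 + 0.05 = 0.07.
Current steady state (s = 0.33): k* = (0.33/0.07)^(1/0.79) ≈ 7.1191, y* = 7.1191^0.21 ≈ 1.5101, c* = (1−0.33)·1.5101 ≈ 1.0118.
Maximizing c = f(k) − (n+g+δ)·k gives f'(k) = n+g+δ, i.e. 0.21·k^(0.21−1) = 0.07, so k_gold = (0.21/0.07)^(1/0.79) ≈ 4.0175.
y_gold = 4.0175^0.21 ≈ 1.3392, c_gold = y_gold − 0.07·k_gold ≈ 1.0579.
Gain: Δc = 1.0579 − 1.0118 ≈ 0.0462.

Δc ≈ 0.0462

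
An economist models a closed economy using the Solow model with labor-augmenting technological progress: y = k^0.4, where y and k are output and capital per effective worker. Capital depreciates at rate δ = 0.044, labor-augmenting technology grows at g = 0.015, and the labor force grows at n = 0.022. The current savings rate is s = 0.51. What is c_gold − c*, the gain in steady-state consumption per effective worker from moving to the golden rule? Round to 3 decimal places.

Capital per effective worker breaks even when investment replaces (n + g + δ)·k; here n + g + δ = 0.081.
Current steady state (s = 0.51): k* = (0.51/0.081)^(1/0.6) ≈ 21.4688, y* = 21.4688^0.4 ≈ 3.4098, c* = (1−0.51)·3.4098 ≈ 1.6708.
Setting f'(k) = n+g+δ gives 0.4·k^(0.4−1) = 0.081, hence k_gold = (0.4/0.081)^(1/0.6) ≈ 14.3205.
y_gold = 14.3205^0.4 ≈ 2.8999, c_gold = y_gold − 0.081·k_gold ≈ 1.7399.
Gain: Δc = 1.7399 − 1.6708 ≈ 0.0692.

Δc ≈ 0.069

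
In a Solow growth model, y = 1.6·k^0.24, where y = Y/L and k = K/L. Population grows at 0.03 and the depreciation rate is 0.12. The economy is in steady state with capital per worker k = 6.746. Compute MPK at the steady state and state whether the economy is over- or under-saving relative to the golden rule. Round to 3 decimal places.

over-saving; MPK ≈ 0.090

n + δ = 0.03 + 0.12 = 0.15.
MPK = 0.24·1.6·k^(0.24−1) = 0.24·1.6·6.746^(-0.76) ≈ 0.0900.
MPK < 0.15, so the economy is dynamically inefficient (over-saving).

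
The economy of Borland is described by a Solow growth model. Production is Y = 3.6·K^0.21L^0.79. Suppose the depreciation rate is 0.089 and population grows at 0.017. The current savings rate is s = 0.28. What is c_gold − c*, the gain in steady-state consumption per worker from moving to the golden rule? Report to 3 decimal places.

Break-even investment rate: n + δ = 0.017 + 0.089 = 0.106.
Current steady state (s = 0.28): k* = (0.28·3.6/0.106)^(1/0.79) ≈ 17.3050, y* = 3.6·17.3050^0.21 ≈ 6.5512, c* = (1−0.28)·6.5512 ≈ 4.7168.
Golden rule sets MPK = n+δ: 0.21·3.6·k^(0.21−1) = 0.106, so k_gold = (0.21·3.6/0.106)^(1/0.79) ≈ 12.0232.
y_gold = 3.6·12.0232^0.21 ≈ 6.0689, c_gold = y_gold − 0.106·k_gold ≈ 4.7944.
Gain: Δc = 4.7944 − 4.7168 ≈ 0.0776.

Δc ≈ 0.078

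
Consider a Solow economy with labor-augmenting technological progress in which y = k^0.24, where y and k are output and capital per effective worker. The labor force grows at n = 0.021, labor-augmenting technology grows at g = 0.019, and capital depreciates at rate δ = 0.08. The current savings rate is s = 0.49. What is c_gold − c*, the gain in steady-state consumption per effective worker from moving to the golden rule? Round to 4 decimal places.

Δc ≈ 0.1507

Break-even investment rate: n + g + δ = 0.021 + 0.019 + 0.08 = 0.12.
Current steady state (s = 0.49): k* = (0.49/0.12)^(1/0.76) ≈ 6.3675, y* = 6.3675^0.24 ≈ 1.5594, c* = (1−0.49)·1.5594 ≈ 0.7953.
At the golden rule the marginal product of capital equals n+g+δ: 0.24·k^(0.24−1) = 0.12. Solving, k_gold = (0.24/0.12)^(1/0.76) ≈ 2.4894.
y_gold = 2.4894^0.24 ≈ 1.2447, c_gold = y_gold − 0.12·k_gold ≈ 0.9460.
Gain: Δc = 0.9460 − 0.7953 ≈ 0.1507.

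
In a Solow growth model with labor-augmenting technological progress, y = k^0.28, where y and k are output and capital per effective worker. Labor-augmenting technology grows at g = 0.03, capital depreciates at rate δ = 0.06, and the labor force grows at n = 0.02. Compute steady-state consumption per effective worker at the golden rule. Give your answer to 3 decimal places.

Break-even investment rate: n + g + δ = 0.02 + 0.03 + 0.06 = 0.11.
Maximizing c = f(k) − (n+g+δ)·k gives f'(k) = n+g+δ, i.e. 0.28·k^(0.28−1) = 0.11, so k_gold = (0.28/0.11)^(1/0.72) ≈ 3.6607.
y_gold = 3.6607^0.28 ≈ 1.4381.
c_gold = y_gold − (n+g+δ)·k_gold = 1.4381 − 0.11·3.6607 ≈ 1.0355.

c_gold ≈ 1.035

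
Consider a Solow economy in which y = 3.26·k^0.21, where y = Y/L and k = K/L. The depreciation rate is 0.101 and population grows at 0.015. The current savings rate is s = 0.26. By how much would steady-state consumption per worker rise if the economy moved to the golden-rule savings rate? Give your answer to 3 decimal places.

Capital per worker breaks even when investment replaces (n + δ)·k; here n + δ = 0.116.
Current steady state (s = 0.26): k* = (0.26·3.26/0.116)^(1/0.79) ≈ 12.3975, y* = 3.26·12.3975^0.21 ≈ 5.5312, c* = (1−0.26)·5.5312 ≈ 4.0931.
Maximizing c = f(k) − (n+δ)·k gives f'(k) = n+δ, i.e. 0.21·3.26·k^(0.21−1) = 0.116, so k_gold = (0.21·3.26/0.116)^(1/0.79) ≈ 9.4607.
y_gold = 3.26·9.4607^0.21 ≈ 5.2259, c_gold = y_gold − 0.116·k_gold ≈ 4.1285.
Gain: Δc = 4.1285 − 4.0931 ≈ 0.0354.

Δc ≈ 0.035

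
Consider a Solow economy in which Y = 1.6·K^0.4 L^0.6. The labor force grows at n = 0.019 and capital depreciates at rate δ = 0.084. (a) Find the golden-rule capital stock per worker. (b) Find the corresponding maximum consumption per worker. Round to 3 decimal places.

(a) k_gold ≈ 21.001; (b) c_gold ≈ 3.245

The effective depreciation rate is n + δ = 0.019 + 0.084 = 0.103.
Setting f'(k) = n+δ gives 0.4·1.6·k^(0.4−1) = 0.103, hence k_gold = (0.4·1.6/0.103)^(1/0.6) ≈ 21.0009.
y_gold = 1.6·21.0009^0.4 ≈ 5.4077; c_gold = y_gold − 0.103·k_gold ≈ 3.2446.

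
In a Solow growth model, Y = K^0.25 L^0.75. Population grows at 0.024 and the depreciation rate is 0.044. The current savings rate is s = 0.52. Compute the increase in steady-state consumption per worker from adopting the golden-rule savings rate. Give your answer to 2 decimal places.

Δc ≈ 0.21

The effective depreciation rate is n + δ = 0.024 + 0.044 = 0.068.
Current steady state (s = 0.52): k* = (0.52/0.068)^(1/0.75) ≈ 15.0658, y* = 15.0658^0.25 ≈ 1.9701, c* = (1−0.52)·1.9701 ≈ 0.9457.
Maximizing c = f(k) − (n+δ)·k gives f'(k) = n+δ, i.e. 0.25·k^(0.25−1) = 0.068, so k_gold = (0.25/0.068)^(1/0.75) ≈ 5.6742.
y_gold = 5.6742^0.25 ≈ 1.5434, c_gold = y_gold − 0.068·k_gold ≈ 1.1575.
Gain: Δc = 1.1575 − 0.9457 ≈ 0.2119.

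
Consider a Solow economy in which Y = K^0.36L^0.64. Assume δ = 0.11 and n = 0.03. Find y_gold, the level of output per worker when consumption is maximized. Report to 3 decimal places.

y_gold ≈ 1.701

Break-even investment rate: n + δ = 0.03 + 0.11 = 0.14.
Maximizing c = f(k) − (n+δ)·k gives f'(k) = n+δ, i.e. 0.36·k^(0.36−1) = 0.14, so k_gold = (0.36/0.14)^(1/0.64) ≈ 4.3742.
Output: y_gold = k_gold^0.36 = 4.3742^0.36 ≈ 1.7011.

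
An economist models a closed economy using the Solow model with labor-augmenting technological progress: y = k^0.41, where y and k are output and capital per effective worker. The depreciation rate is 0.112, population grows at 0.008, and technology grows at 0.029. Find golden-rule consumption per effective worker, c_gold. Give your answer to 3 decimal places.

n + g + δ = 0.008 + 0.029 + 0.112 = 0.149.
Golden rule sets MPK = n+g+δ: 0.41·k^(0.41−1) = 0.149, so k_gold = (0.41/0.149)^(1/0.59) ≈ 5.5601.
y_gold = 5.5601^0.41 ≈ 2.0206.
c_gold = y_gold − (n+g+δ)·k_gold = 2.0206 − 0.149·5.5601 ≈ 1.1922.

c_gold ≈ 1.192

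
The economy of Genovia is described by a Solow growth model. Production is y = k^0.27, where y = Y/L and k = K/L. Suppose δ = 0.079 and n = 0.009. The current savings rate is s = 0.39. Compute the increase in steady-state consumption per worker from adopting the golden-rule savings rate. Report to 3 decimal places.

The effective depreciation rate is n + δ = 0.009 + 0.079 = 0.088.
Current steady state (s = 0.39): k* = (0.39/0.088)^(1/0.73) ≈ 7.6865, y* = 7.6865^0.27 ≈ 1.7344, c* = (1−0.39)·1.7344 ≈ 1.0580.
Golden rule sets MPK = n+δ: 0.27·k^(0.27−1) = 0.088, so k_gold = (0.27/0.088)^(1/0.73) ≈ 4.6447.
y_gold = 4.6447^0.27 ≈ 1.5138, c_gold = y_gold − 0.088·k_gold ≈ 1.1051.
Gain: Δc = 1.1051 − 1.0580 ≈ 0.0471.

Δc ≈ 0.047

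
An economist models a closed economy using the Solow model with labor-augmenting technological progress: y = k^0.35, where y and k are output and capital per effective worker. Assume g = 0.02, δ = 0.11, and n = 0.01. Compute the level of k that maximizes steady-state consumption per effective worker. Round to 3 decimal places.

k_gold ≈ 4.095

n + g + δ = 0.01 + 0.02 + 0.11 = 0.14.
At the golden rule the marginal product of capital equals n+g+δ: 0.35·k^(0.35−1) = 0.14. Solving, k_gold = (0.35/0.14)^(1/0.65) ≈ 4.0946.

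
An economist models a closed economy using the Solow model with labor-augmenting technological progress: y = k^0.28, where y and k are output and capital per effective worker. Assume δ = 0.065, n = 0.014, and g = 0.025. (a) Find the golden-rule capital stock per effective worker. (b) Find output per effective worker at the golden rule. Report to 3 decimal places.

Break-even investment rate: n + g + δ = 0.014 + 0.025 + 0.065 = 0.104.
Golden rule sets MPK = n+g+δ: 0.28·k^(0.28−1) = 0.104, so k_gold = (0.28/0.104)^(1/0.72) ≈ 3.9573.
y_gold = 3.9573^0.28 ≈ 1.4698.

(a) k_gold ≈ 3.957; (b) y_gold ≈ 1.470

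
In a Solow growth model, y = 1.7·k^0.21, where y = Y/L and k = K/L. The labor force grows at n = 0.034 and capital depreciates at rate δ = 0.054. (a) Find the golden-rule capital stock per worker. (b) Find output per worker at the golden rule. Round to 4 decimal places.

Break-even investment rate: n + δ = 0.034 + 0.054 = 0.088.
Golden rule sets MPK = n+δ: 0.21·1.7·k^(0.21−1) = 0.088, so k_gold = (0.21·1.7/0.088)^(1/0.79) ≈ 5.8865.
y_gold = 1.7·5.8865^0.21 ≈ 2.4667.

(a) k_gold ≈ 5.8865; (b) y_gold ≈ 2.4667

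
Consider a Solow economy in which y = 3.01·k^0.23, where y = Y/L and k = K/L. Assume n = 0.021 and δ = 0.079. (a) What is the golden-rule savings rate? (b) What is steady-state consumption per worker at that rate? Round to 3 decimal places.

The effective depreciation rate is n + δ = 0.021 + 0.079 = 0.1.
For Cobb-Douglas, s_gold equals capital's share: s_gold = 0.23.
At the golden rule the marginal product of capital equals n+δ: 0.23·3.01·k^(0.23−1) = 0.1. Solving, k_gold = (0.23·3.01/0.1)^(1/0.77) ≈ 12.3393.
y_gold = 3.01·12.3393^0.23 ≈ 5.3649; c_gold = (1−0.23)·y_gold ≈ 4.1310.

(a) s_gold = 0.230; (b) c_gold ≈ 4.131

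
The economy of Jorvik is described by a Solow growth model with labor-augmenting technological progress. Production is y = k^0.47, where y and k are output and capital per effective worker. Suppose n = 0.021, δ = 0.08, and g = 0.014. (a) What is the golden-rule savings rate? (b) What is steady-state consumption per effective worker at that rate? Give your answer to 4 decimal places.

n + g + δ = 0.021 + 0.014 + 0.08 = 0.115.
For Cobb-Douglas, s_gold equals capital's share: s_gold = 0.47.
Maximizing c = f(k) − (n+g+δ)·k gives f'(k) = n+g+δ, i.e. 0.47·k^(0.47−1) = 0.115, so k_gold = (0.47/0.115)^(1/0.53) ≈ 14.2425.
y_gold = 14.2425^0.47 ≈ 3.4849; c_gold = (1−0.47)·y_gold ≈ 1.8470.

(a) s_gold = 0.4700; (b) c_gold ≈ 1.8470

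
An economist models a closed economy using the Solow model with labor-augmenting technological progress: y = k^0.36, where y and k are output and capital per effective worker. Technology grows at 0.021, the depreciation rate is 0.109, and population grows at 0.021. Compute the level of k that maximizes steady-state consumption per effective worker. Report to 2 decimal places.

The effective depreciation rate is n + g + δ = 0.021 + 0.021 + 0.109 = 0.151.
Maximizing c = f(k) − (n+g+δ)·k gives f'(k) = n+g+δ, i.e. 0.36·k^(0.36−1) = 0.151, so k_gold = (0.36/0.151)^(1/0.64) ≈ 3.8866.

k_gold ≈ 3.89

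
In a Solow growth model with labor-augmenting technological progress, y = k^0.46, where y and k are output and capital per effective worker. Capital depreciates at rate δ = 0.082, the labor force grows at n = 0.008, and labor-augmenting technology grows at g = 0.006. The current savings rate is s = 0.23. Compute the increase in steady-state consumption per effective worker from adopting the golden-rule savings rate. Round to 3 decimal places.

Capital per effective worker breaks even when investment replaces (n + g + δ)·k; here n + g + δ = 0.096.
Current steady state (s = 0.23): k* = (0.23/0.096)^(1/0.54) ≈ 5.0431, y* = 5.0431^0.46 ≈ 2.1049, c* = (1−0.23)·2.1049 ≈ 1.6208.
Setting f'(k) = n+g+δ gives 0.46·k^(0.46−1) = 0.096, hence k_gold = (0.46/0.096)^(1/0.54) ≈ 18.2037.
y_gold = 18.2037^0.46 ≈ 3.7990, c_gold = y_gold − 0.096·k_gold ≈ 2.0515.
Gain: Δc = 2.0515 − 1.6208 ≈ 0.4307.

Δc ≈ 0.431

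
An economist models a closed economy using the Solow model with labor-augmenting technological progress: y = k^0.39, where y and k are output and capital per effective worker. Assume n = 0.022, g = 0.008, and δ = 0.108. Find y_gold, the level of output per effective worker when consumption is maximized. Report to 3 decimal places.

y_gold ≈ 1.943

Break-even investment rate: n + g + δ = 0.022 + 0.008 + 0.108 = 0.138.
Setting f'(k) = n+g+δ gives 0.39·k^(0.39−1) = 0.138, hence k_gold = (0.39/0.138)^(1/0.61) ≈ 5.4910.
Output: y_gold = k_gold^0.39 = 5.4910^0.39 ≈ 1.9430.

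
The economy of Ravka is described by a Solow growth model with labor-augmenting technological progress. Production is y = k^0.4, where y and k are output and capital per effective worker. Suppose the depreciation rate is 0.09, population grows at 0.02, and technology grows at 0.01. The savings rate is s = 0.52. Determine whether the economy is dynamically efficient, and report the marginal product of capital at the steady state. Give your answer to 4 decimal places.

Capital per effective worker breaks even when investment replaces (n + g + δ)·k; here n + g + δ = 0.12.
Steady-state k*: s·k^0.4 = 0.12·k gives k* = (0.52/0.12)^(1/0.6) ≈ 11.5178.
MPK = 0.4·11.5178^(-0.6) ≈ 0.0923.
MPK < n+g+δ = 0.12, so the economy is dynamically inefficient (over-saving).

dynamically inefficient; MPK ≈ 0.0923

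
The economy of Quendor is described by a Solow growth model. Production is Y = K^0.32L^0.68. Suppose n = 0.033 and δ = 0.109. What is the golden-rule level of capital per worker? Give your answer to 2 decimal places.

n + δ = 0.033 + 0.109 = 0.142.
Golden rule sets MPK = n+δ: 0.32·k^(0.32−1) = 0.142, so k_gold = (0.32/0.142)^(1/0.68) ≈ 3.3030.

k_gold ≈ 3.30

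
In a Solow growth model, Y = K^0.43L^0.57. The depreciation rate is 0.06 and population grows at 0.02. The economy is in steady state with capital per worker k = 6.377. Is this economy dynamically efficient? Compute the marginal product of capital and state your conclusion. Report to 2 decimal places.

dynamically efficient; MPK ≈ 0.15

n + δ = 0.02 + 0.06 = 0.08.
MPK = 0.43·k^(0.43−1) = 0.43·6.377^(-0.57) ≈ 0.1496.
MPK > 0.08, so the economy is dynamically efficient (under-saving).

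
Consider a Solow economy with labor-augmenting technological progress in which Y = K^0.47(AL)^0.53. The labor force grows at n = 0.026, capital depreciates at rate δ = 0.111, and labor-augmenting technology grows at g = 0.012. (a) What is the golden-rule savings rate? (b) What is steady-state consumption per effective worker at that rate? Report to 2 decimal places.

n + g + δ = 0.026 + 0.012 + 0.111 = 0.149.
For Cobb-Douglas, s_gold equals capital's share: s_gold = 0.47.
Golden rule sets MPK = n+g+δ: 0.47·k^(0.47−1) = 0.149, so k_gold = (0.47/0.149)^(1/0.53) ≈ 8.7366.
y_gold = 8.7366^0.47 ≈ 2.7697; c_gold = (1−0.47)·y_gold ≈ 1.4679.

(a) s_gold = 0.47; (b) c_gold ≈ 1.47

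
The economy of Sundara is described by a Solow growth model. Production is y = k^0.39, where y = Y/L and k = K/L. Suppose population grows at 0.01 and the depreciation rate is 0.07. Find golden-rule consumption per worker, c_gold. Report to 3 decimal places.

c_gold ≈ 1.680

Break-even investment rate: n + δ = 0.01 + 0.07 = 0.08.
At the golden rule the marginal product of capital equals n+δ: 0.39·k^(0.39−1) = 0.08. Solving, k_gold = (0.39/0.08)^(1/0.61) ≈ 13.4223.
y_gold = 13.4223^0.39 ≈ 2.7533.
c_gold = y_gold − (n+δ)·k_gold = 2.7533 − 0.08·13.4223 ≈ 1.6795.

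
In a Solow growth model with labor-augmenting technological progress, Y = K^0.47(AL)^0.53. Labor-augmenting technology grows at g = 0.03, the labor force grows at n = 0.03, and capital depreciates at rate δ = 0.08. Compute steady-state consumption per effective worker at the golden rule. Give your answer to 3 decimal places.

Break-even investment rate: n + g + δ = 0.03 + 0.03 + 0.08 = 0.14.
At the golden rule the marginal product of capital equals n+g+δ: 0.47·k^(0.47−1) = 0.14. Solving, k_gold = (0.47/0.14)^(1/0.53) ≈ 9.8264.
y_gold = 9.8264^0.47 ≈ 2.9270.
c_gold = y_gold − (n+g+δ)·k_gold = 2.9270 − 0.14·9.8264 ≈ 1.5513.

c_gold ≈ 1.551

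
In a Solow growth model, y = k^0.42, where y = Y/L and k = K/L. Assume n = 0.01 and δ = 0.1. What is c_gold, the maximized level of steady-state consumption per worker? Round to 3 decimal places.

c_gold ≈ 1.530

Break-even investment rate: n + δ = 0.01 + 0.1 = 0.11.
Golden rule sets MPK = n+δ: 0.42·k^(0.42−1) = 0.11, so k_gold = (0.42/0.11)^(1/0.58) ≈ 10.0740.
y_gold = 10.0740^0.42 ≈ 2.6384.
c_gold = y_gold − (n+δ)·k_gold = 2.6384 − 0.11·10.0740 ≈ 1.5303.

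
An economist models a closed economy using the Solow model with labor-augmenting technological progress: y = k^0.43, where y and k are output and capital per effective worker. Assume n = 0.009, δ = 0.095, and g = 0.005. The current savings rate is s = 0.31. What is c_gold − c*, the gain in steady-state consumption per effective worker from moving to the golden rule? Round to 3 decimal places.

n + g + δ = 0.009 + 0.005 + 0.095 = 0.109.
Current steady state (s = 0.31): k* = (0.31/0.109)^(1/0.57) ≈ 6.2572, y* = 6.2572^0.43 ≈ 2.2001, c* = (1−0.31)·2.2001 ≈ 1.5181.
Maximizing c = f(k) − (n+g+δ)·k gives f'(k) = n+g+δ, i.e. 0.43·k^(0.43−1) = 0.109, so k_gold = (0.43/0.109)^(1/0.57) ≈ 11.1093.
y_gold = 11.1093^0.43 ≈ 2.8161, c_gold = y_gold − 0.109·k_gold ≈ 1.6052.
Gain: Δc = 1.6052 − 1.5181 ≈ 0.0871.

Δc ≈ 0.087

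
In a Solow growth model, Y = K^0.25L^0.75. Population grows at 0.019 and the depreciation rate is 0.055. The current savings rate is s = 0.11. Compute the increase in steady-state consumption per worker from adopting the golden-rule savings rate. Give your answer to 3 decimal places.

Δc ≈ 0.110

n + δ = 0.019 + 0.055 = 0.074.
Current steady state (s = 0.11): k* = (0.11/0.074)^(1/0.75) ≈ 1.6965, y* = 1.6965^0.25 ≈ 1.1413, c* = (1−0.11)·1.1413 ≈ 1.0157.
At the golden rule the marginal product of capital equals n+δ: 0.25·k^(0.25−1) = 0.074. Solving, k_gold = (0.25/0.074)^(1/0.75) ≈ 5.0693.
y_gold = 5.0693^0.25 ≈ 1.5005, c_gold = y_gold − 0.074·k_gold ≈ 1.1254.
Gain: Δc = 1.1254 − 1.0157 ≈ 0.1096.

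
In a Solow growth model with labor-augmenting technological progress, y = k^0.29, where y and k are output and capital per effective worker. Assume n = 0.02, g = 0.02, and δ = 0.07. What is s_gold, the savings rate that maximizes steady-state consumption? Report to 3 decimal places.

The effective depreciation rate is n + g + δ = 0.02 + 0.02 + 0.07 = 0.11.
At the golden rule MPK = n+g+δ, and in any Cobb-Douglas steady state s = (n+g+δ)·k/y = MPK·k/y = capital's share 0.29.

s_gold = 0.290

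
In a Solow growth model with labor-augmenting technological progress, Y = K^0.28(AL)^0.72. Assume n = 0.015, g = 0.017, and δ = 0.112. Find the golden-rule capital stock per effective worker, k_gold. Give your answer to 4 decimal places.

k_gold ≈ 2.5183

Break-even investment rate: n + g + δ = 0.015 + 0.017 + 0.112 = 0.144.
Setting f'(k) = n+g+δ gives 0.28·k^(0.28−1) = 0.144, hence k_gold = (0.28/0.144)^(1/0.72) ≈ 2.5183.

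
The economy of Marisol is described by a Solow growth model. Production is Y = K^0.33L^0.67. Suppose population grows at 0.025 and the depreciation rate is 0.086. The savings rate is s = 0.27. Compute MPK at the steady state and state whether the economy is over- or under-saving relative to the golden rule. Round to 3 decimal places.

Capital per worker breaks even when investment replaces (n + δ)·k; here n + δ = 0.111.
Steady-state k*: s·k^0.33 = 0.111·k gives k* = (0.27/0.111)^(1/0.67) ≈ 3.7686.
MPK = 0.33·3.7686^(-0.67) ≈ 0.1357.
MPK > n+δ = 0.111, so the economy is dynamically efficient (under-saving).

under-saving; MPK ≈ 0.136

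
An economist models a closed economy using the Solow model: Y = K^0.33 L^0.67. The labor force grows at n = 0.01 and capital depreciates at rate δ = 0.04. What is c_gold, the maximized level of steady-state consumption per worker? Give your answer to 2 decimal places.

c_gold ≈ 1.70

n + δ = 0.01 + 0.04 = 0.05.
Setting f'(k) = n+δ gives 0.33·k^(0.33−1) = 0.05, hence k_gold = (0.33/0.05)^(1/0.67) ≈ 16.7186.
y_gold = 16.7186^0.33 ≈ 2.5331.
c_gold = y_gold − (n+δ)·k_gold = 2.5331 − 0.05·16.7186 ≈ 1.6972.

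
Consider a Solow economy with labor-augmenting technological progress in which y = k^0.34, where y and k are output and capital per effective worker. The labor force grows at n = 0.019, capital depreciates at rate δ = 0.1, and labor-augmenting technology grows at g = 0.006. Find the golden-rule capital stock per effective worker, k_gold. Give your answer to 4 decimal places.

The effective depreciation rate is n + g + δ = 0.019 + 0.006 + 0.1 = 0.125.
Golden rule sets MPK = n+g+δ: 0.34·k^(0.34−1) = 0.125, so k_gold = (0.34/0.125)^(1/0.66) ≈ 4.5545.

k_gold ≈ 4.5545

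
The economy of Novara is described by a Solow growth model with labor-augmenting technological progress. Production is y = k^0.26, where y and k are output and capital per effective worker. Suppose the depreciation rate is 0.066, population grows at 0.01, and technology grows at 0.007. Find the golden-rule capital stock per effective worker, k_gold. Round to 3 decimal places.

k_gold ≈ 4.679

n + g + δ = 0.01 + 0.007 + 0.066 = 0.083.
Setting f'(k) = n+g+δ gives 0.26·k^(0.26−1) = 0.083, hence k_gold = (0.26/0.083)^(1/0.74) ≈ 4.6787.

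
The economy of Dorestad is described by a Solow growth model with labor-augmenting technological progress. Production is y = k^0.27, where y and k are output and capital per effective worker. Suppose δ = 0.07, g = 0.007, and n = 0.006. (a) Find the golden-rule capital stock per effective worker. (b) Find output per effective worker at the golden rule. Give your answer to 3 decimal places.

(a) k_gold ≈ 5.032; (b) y_gold ≈ 1.547

The effective depreciation rate is n + g + δ = 0.006 + 0.007 + 0.07 = 0.083.
Maximizing c = f(k) − (n+g+δ)·k gives f'(k) = n+g+δ, i.e. 0.27·k^(0.27−1) = 0.083, so k_gold = (0.27/0.083)^(1/0.73) ≈ 5.0322.
y_gold = 5.0322^0.27 ≈ 1.5469.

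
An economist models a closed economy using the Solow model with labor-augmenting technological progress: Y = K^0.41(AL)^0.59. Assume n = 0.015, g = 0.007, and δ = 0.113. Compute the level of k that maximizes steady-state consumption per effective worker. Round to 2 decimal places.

k_gold ≈ 6.57

Break-even investment rate: n + g + δ = 0.015 + 0.007 + 0.113 = 0.135.
Maximizing c = f(k) − (n+g+δ)·k gives f'(k) = n+g+δ, i.e. 0.41·k^(0.41−1) = 0.135, so k_gold = (0.41/0.135)^(1/0.59) ≈ 6.5722.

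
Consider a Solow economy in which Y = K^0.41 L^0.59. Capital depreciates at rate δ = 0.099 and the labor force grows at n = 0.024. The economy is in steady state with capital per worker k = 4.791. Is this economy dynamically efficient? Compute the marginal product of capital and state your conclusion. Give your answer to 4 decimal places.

dynamically efficient; MPK ≈ 0.1627

The effective depreciation rate is n + δ = 0.024 + 0.099 = 0.123.
MPK = 0.41·k^(0.41−1) = 0.41·4.791^(-0.59) ≈ 0.1627.
MPK > 0.123, so the economy is dynamically efficient (under-saving).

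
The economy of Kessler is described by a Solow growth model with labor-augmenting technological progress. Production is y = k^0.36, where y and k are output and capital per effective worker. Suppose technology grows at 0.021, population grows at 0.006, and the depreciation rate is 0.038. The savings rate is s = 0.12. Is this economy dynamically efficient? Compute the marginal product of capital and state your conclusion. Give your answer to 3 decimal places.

Capital per effective worker breaks even when investment replaces (n + g + δ)·k; here n + g + δ = 0.065.
Steady-state k*: s·k^0.36 = 0.065·k gives k* = (0.12/0.065)^(1/0.64) ≈ 2.6064.
MPK = 0.36·2.6064^(-0.64) ≈ 0.1950.
MPK > n+g+δ = 0.065, so the economy is dynamically efficient (under-saving).

dynamically efficient; MPK ≈ 0.195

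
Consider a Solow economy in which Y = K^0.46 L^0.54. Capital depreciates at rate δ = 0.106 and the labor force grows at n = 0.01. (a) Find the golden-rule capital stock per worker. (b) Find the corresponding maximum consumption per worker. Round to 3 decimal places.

n + δ = 0.01 + 0.106 = 0.116.
Maximizing c = f(k) − (n+δ)·k gives f'(k) = n+δ, i.e. 0.46·k^(0.46−1) = 0.116, so k_gold = (0.46/0.116)^(1/0.54) ≈ 12.8222.
y_gold = 12.8222^0.46 ≈ 3.2334; c_gold = y_gold − 0.116·k_gold ≈ 1.7460.

(a) k_gold ≈ 12.822; (b) c_gold ≈ 1.746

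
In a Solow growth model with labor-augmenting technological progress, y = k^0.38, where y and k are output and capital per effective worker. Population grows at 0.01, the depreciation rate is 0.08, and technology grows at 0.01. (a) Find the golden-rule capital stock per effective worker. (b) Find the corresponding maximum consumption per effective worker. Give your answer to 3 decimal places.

Capital per effective worker breaks even when investment replaces (n + g + δ)·k; here n + g + δ = 0.1.
Setting f'(k) = n+g+δ gives 0.38·k^(0.38−1) = 0.1, hence k_gold = (0.38/0.1)^(1/0.62) ≈ 8.6126.
y_gold = 8.6126^0.38 ≈ 2.2665; c_gold = y_gold − 0.1·k_gold ≈ 1.4052.

(a) k_gold ≈ 8.613; (b) c_gold ≈ 1.405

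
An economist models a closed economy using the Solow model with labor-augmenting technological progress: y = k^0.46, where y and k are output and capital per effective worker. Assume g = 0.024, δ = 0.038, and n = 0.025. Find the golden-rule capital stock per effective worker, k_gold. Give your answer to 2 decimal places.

n + g + δ = 0.025 + 0.024 + 0.038 = 0.087.
At the golden rule the marginal product of capital equals n+g+δ: 0.46·k^(0.46−1) = 0.087. Solving, k_gold = (0.46/0.087)^(1/0.54) ≈ 21.8439.

k_gold ≈ 21.84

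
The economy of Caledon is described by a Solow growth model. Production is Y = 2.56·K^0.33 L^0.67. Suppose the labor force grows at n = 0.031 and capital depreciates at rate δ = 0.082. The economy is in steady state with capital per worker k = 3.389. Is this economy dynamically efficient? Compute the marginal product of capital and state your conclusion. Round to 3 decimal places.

Capital per worker breaks even when investment replaces (n + δ)·k; here n + δ = 0.113.
MPK = 0.33·2.56·k^(0.33−1) = 0.33·2.56·3.389^(-0.67) ≈ 0.3729.
MPK > 0.113, so the economy is dynamically efficient (under-saving).

dynamically efficient; MPK ≈ 0.373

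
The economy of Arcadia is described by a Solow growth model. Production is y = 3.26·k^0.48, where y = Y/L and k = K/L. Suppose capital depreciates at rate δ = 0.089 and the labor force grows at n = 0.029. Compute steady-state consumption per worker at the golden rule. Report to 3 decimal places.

c_gold ≈ 18.427

Break-even investment rate: n + δ = 0.029 + 0.089 = 0.118.
Setting f'(k) = n+δ gives 0.48·3.26·k^(0.48−1) = 0.118, hence k_gold = (0.48·3.26/0.118)^(1/0.52) ≈ 144.1457.
y_gold = 3.26·144.1457^0.48 ≈ 35.4358.
c_gold = y_gold − (n+δ)·k_gold = 35.4358 − 0.118·144.1457 ≈ 18.4266.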